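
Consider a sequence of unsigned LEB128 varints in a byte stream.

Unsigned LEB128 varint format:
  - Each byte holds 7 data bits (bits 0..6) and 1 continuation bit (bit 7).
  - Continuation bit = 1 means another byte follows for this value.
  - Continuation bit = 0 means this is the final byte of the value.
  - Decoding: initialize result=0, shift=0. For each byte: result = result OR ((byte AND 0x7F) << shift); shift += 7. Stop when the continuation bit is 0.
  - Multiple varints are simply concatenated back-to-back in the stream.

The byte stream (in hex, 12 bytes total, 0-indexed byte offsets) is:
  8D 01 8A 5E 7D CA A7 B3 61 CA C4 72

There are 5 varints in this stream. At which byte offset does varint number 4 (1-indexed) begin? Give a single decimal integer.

Answer: 5

Derivation:
  byte[0]=0x8D cont=1 payload=0x0D=13: acc |= 13<<0 -> acc=13 shift=7
  byte[1]=0x01 cont=0 payload=0x01=1: acc |= 1<<7 -> acc=141 shift=14 [end]
Varint 1: bytes[0:2] = 8D 01 -> value 141 (2 byte(s))
  byte[2]=0x8A cont=1 payload=0x0A=10: acc |= 10<<0 -> acc=10 shift=7
  byte[3]=0x5E cont=0 payload=0x5E=94: acc |= 94<<7 -> acc=12042 shift=14 [end]
Varint 2: bytes[2:4] = 8A 5E -> value 12042 (2 byte(s))
  byte[4]=0x7D cont=0 payload=0x7D=125: acc |= 125<<0 -> acc=125 shift=7 [end]
Varint 3: bytes[4:5] = 7D -> value 125 (1 byte(s))
  byte[5]=0xCA cont=1 payload=0x4A=74: acc |= 74<<0 -> acc=74 shift=7
  byte[6]=0xA7 cont=1 payload=0x27=39: acc |= 39<<7 -> acc=5066 shift=14
  byte[7]=0xB3 cont=1 payload=0x33=51: acc |= 51<<14 -> acc=840650 shift=21
  byte[8]=0x61 cont=0 payload=0x61=97: acc |= 97<<21 -> acc=204264394 shift=28 [end]
Varint 4: bytes[5:9] = CA A7 B3 61 -> value 204264394 (4 byte(s))
  byte[9]=0xCA cont=1 payload=0x4A=74: acc |= 74<<0 -> acc=74 shift=7
  byte[10]=0xC4 cont=1 payload=0x44=68: acc |= 68<<7 -> acc=8778 shift=14
  byte[11]=0x72 cont=0 payload=0x72=114: acc |= 114<<14 -> acc=1876554 shift=21 [end]
Varint 5: bytes[9:12] = CA C4 72 -> value 1876554 (3 byte(s))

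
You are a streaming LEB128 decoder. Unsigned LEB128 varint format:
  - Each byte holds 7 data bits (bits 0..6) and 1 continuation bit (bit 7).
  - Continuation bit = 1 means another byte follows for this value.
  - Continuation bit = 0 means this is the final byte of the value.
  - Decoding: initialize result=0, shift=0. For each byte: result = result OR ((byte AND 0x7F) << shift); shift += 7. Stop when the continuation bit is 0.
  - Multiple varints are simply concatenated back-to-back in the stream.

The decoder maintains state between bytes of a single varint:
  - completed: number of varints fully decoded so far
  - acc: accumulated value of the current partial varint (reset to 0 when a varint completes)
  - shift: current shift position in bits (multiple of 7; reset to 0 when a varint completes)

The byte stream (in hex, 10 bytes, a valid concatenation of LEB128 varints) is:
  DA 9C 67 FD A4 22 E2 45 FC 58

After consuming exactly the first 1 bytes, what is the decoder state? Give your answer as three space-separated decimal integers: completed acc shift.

byte[0]=0xDA cont=1 payload=0x5A: acc |= 90<<0 -> completed=0 acc=90 shift=7

Answer: 0 90 7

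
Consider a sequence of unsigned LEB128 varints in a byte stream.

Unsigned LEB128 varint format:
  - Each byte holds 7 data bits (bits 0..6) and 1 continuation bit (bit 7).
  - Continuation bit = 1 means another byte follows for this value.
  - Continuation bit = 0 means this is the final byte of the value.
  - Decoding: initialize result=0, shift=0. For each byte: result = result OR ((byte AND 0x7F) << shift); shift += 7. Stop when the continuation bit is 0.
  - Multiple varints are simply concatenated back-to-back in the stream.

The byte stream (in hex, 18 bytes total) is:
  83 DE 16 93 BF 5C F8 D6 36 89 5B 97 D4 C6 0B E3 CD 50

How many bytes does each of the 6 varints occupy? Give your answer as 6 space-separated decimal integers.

Answer: 3 3 3 2 4 3

Derivation:
  byte[0]=0x83 cont=1 payload=0x03=3: acc |= 3<<0 -> acc=3 shift=7
  byte[1]=0xDE cont=1 payload=0x5E=94: acc |= 94<<7 -> acc=12035 shift=14
  byte[2]=0x16 cont=0 payload=0x16=22: acc |= 22<<14 -> acc=372483 shift=21 [end]
Varint 1: bytes[0:3] = 83 DE 16 -> value 372483 (3 byte(s))
  byte[3]=0x93 cont=1 payload=0x13=19: acc |= 19<<0 -> acc=19 shift=7
  byte[4]=0xBF cont=1 payload=0x3F=63: acc |= 63<<7 -> acc=8083 shift=14
  byte[5]=0x5C cont=0 payload=0x5C=92: acc |= 92<<14 -> acc=1515411 shift=21 [end]
Varint 2: bytes[3:6] = 93 BF 5C -> value 1515411 (3 byte(s))
  byte[6]=0xF8 cont=1 payload=0x78=120: acc |= 120<<0 -> acc=120 shift=7
  byte[7]=0xD6 cont=1 payload=0x56=86: acc |= 86<<7 -> acc=11128 shift=14
  byte[8]=0x36 cont=0 payload=0x36=54: acc |= 54<<14 -> acc=895864 shift=21 [end]
Varint 3: bytes[6:9] = F8 D6 36 -> value 895864 (3 byte(s))
  byte[9]=0x89 cont=1 payload=0x09=9: acc |= 9<<0 -> acc=9 shift=7
  byte[10]=0x5B cont=0 payload=0x5B=91: acc |= 91<<7 -> acc=11657 shift=14 [end]
Varint 4: bytes[9:11] = 89 5B -> value 11657 (2 byte(s))
  byte[11]=0x97 cont=1 payload=0x17=23: acc |= 23<<0 -> acc=23 shift=7
  byte[12]=0xD4 cont=1 payload=0x54=84: acc |= 84<<7 -> acc=10775 shift=14
  byte[13]=0xC6 cont=1 payload=0x46=70: acc |= 70<<14 -> acc=1157655 shift=21
  byte[14]=0x0B cont=0 payload=0x0B=11: acc |= 11<<21 -> acc=24226327 shift=28 [end]
Varint 5: bytes[11:15] = 97 D4 C6 0B -> value 24226327 (4 byte(s))
  byte[15]=0xE3 cont=1 payload=0x63=99: acc |= 99<<0 -> acc=99 shift=7
  byte[16]=0xCD cont=1 payload=0x4D=77: acc |= 77<<7 -> acc=9955 shift=14
  byte[17]=0x50 cont=0 payload=0x50=80: acc |= 80<<14 -> acc=1320675 shift=21 [end]
Varint 6: bytes[15:18] = E3 CD 50 -> value 1320675 (3 byte(s))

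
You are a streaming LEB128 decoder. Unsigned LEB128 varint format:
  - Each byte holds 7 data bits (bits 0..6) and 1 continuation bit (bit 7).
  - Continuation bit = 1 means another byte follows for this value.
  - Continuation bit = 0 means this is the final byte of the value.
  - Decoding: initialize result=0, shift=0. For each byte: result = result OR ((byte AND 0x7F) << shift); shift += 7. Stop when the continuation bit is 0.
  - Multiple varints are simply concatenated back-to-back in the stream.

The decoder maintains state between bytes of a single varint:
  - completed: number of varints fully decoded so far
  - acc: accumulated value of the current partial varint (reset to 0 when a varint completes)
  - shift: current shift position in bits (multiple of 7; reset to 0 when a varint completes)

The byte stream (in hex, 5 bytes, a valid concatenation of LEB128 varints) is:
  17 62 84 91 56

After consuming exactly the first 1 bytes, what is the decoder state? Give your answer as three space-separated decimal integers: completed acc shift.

Answer: 1 0 0

Derivation:
byte[0]=0x17 cont=0 payload=0x17: varint #1 complete (value=23); reset -> completed=1 acc=0 shift=0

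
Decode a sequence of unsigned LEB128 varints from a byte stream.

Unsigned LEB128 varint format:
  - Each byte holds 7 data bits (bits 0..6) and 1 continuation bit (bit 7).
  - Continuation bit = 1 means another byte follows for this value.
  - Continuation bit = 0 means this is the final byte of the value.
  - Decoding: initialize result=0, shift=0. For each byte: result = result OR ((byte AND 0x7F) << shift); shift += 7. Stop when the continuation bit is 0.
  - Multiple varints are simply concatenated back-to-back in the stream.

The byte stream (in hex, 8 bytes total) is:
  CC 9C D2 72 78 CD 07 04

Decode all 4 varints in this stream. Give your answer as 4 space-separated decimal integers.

Answer: 240422476 120 973 4

Derivation:
  byte[0]=0xCC cont=1 payload=0x4C=76: acc |= 76<<0 -> acc=76 shift=7
  byte[1]=0x9C cont=1 payload=0x1C=28: acc |= 28<<7 -> acc=3660 shift=14
  byte[2]=0xD2 cont=1 payload=0x52=82: acc |= 82<<14 -> acc=1347148 shift=21
  byte[3]=0x72 cont=0 payload=0x72=114: acc |= 114<<21 -> acc=240422476 shift=28 [end]
Varint 1: bytes[0:4] = CC 9C D2 72 -> value 240422476 (4 byte(s))
  byte[4]=0x78 cont=0 payload=0x78=120: acc |= 120<<0 -> acc=120 shift=7 [end]
Varint 2: bytes[4:5] = 78 -> value 120 (1 byte(s))
  byte[5]=0xCD cont=1 payload=0x4D=77: acc |= 77<<0 -> acc=77 shift=7
  byte[6]=0x07 cont=0 payload=0x07=7: acc |= 7<<7 -> acc=973 shift=14 [end]
Varint 3: bytes[5:7] = CD 07 -> value 973 (2 byte(s))
  byte[7]=0x04 cont=0 payload=0x04=4: acc |= 4<<0 -> acc=4 shift=7 [end]
Varint 4: bytes[7:8] = 04 -> value 4 (1 byte(s))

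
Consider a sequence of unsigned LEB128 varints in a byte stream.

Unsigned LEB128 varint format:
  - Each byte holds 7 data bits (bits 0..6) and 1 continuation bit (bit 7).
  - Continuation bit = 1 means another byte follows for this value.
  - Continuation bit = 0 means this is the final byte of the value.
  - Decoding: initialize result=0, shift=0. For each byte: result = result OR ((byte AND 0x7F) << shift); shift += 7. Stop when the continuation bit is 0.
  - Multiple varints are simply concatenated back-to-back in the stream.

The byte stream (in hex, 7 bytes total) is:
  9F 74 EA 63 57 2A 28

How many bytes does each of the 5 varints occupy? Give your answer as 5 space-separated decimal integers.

Answer: 2 2 1 1 1

Derivation:
  byte[0]=0x9F cont=1 payload=0x1F=31: acc |= 31<<0 -> acc=31 shift=7
  byte[1]=0x74 cont=0 payload=0x74=116: acc |= 116<<7 -> acc=14879 shift=14 [end]
Varint 1: bytes[0:2] = 9F 74 -> value 14879 (2 byte(s))
  byte[2]=0xEA cont=1 payload=0x6A=106: acc |= 106<<0 -> acc=106 shift=7
  byte[3]=0x63 cont=0 payload=0x63=99: acc |= 99<<7 -> acc=12778 shift=14 [end]
Varint 2: bytes[2:4] = EA 63 -> value 12778 (2 byte(s))
  byte[4]=0x57 cont=0 payload=0x57=87: acc |= 87<<0 -> acc=87 shift=7 [end]
Varint 3: bytes[4:5] = 57 -> value 87 (1 byte(s))
  byte[5]=0x2A cont=0 payload=0x2A=42: acc |= 42<<0 -> acc=42 shift=7 [end]
Varint 4: bytes[5:6] = 2A -> value 42 (1 byte(s))
  byte[6]=0x28 cont=0 payload=0x28=40: acc |= 40<<0 -> acc=40 shift=7 [end]
Varint 5: bytes[6:7] = 28 -> value 40 (1 byte(s))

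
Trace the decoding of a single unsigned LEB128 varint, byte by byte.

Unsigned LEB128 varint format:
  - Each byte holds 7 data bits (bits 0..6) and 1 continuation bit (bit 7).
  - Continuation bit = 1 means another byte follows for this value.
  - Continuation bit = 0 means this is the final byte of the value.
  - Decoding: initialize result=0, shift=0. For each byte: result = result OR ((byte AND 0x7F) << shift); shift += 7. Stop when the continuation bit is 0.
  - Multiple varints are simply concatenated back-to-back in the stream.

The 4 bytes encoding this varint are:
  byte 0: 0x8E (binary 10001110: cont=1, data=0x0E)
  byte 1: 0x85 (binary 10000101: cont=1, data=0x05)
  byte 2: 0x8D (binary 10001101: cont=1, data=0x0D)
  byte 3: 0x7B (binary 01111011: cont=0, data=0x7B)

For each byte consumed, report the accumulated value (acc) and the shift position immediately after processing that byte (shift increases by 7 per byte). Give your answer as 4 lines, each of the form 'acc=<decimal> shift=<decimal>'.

byte 0=0x8E: payload=0x0E=14, contrib = 14<<0 = 14; acc -> 14, shift -> 7
byte 1=0x85: payload=0x05=5, contrib = 5<<7 = 640; acc -> 654, shift -> 14
byte 2=0x8D: payload=0x0D=13, contrib = 13<<14 = 212992; acc -> 213646, shift -> 21
byte 3=0x7B: payload=0x7B=123, contrib = 123<<21 = 257949696; acc -> 258163342, shift -> 28

Answer: acc=14 shift=7
acc=654 shift=14
acc=213646 shift=21
acc=258163342 shift=28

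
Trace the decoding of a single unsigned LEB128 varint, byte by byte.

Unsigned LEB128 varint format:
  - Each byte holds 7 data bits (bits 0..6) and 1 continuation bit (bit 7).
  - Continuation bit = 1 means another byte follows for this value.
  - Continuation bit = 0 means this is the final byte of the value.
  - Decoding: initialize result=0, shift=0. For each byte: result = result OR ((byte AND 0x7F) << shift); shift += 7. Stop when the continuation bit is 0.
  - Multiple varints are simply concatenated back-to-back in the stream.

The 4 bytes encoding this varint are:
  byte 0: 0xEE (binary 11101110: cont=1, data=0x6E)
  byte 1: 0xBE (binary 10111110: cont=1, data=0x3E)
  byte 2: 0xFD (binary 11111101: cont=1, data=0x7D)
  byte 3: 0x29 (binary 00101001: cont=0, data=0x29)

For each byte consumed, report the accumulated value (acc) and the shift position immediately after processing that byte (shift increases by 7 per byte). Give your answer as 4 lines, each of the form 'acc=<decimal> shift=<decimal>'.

Answer: acc=110 shift=7
acc=8046 shift=14
acc=2056046 shift=21
acc=88039278 shift=28

Derivation:
byte 0=0xEE: payload=0x6E=110, contrib = 110<<0 = 110; acc -> 110, shift -> 7
byte 1=0xBE: payload=0x3E=62, contrib = 62<<7 = 7936; acc -> 8046, shift -> 14
byte 2=0xFD: payload=0x7D=125, contrib = 125<<14 = 2048000; acc -> 2056046, shift -> 21
byte 3=0x29: payload=0x29=41, contrib = 41<<21 = 85983232; acc -> 88039278, shift -> 28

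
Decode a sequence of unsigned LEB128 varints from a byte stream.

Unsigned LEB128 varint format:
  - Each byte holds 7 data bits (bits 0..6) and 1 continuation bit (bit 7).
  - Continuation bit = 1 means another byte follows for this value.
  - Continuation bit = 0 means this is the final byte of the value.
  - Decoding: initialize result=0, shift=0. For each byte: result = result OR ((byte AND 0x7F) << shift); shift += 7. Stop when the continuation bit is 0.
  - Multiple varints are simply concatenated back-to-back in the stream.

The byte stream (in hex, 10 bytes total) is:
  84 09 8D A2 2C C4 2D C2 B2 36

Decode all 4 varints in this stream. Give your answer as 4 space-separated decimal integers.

  byte[0]=0x84 cont=1 payload=0x04=4: acc |= 4<<0 -> acc=4 shift=7
  byte[1]=0x09 cont=0 payload=0x09=9: acc |= 9<<7 -> acc=1156 shift=14 [end]
Varint 1: bytes[0:2] = 84 09 -> value 1156 (2 byte(s))
  byte[2]=0x8D cont=1 payload=0x0D=13: acc |= 13<<0 -> acc=13 shift=7
  byte[3]=0xA2 cont=1 payload=0x22=34: acc |= 34<<7 -> acc=4365 shift=14
  byte[4]=0x2C cont=0 payload=0x2C=44: acc |= 44<<14 -> acc=725261 shift=21 [end]
Varint 2: bytes[2:5] = 8D A2 2C -> value 725261 (3 byte(s))
  byte[5]=0xC4 cont=1 payload=0x44=68: acc |= 68<<0 -> acc=68 shift=7
  byte[6]=0x2D cont=0 payload=0x2D=45: acc |= 45<<7 -> acc=5828 shift=14 [end]
Varint 3: bytes[5:7] = C4 2D -> value 5828 (2 byte(s))
  byte[7]=0xC2 cont=1 payload=0x42=66: acc |= 66<<0 -> acc=66 shift=7
  byte[8]=0xB2 cont=1 payload=0x32=50: acc |= 50<<7 -> acc=6466 shift=14
  byte[9]=0x36 cont=0 payload=0x36=54: acc |= 54<<14 -> acc=891202 shift=21 [end]
Varint 4: bytes[7:10] = C2 B2 36 -> value 891202 (3 byte(s))

Answer: 1156 725261 5828 891202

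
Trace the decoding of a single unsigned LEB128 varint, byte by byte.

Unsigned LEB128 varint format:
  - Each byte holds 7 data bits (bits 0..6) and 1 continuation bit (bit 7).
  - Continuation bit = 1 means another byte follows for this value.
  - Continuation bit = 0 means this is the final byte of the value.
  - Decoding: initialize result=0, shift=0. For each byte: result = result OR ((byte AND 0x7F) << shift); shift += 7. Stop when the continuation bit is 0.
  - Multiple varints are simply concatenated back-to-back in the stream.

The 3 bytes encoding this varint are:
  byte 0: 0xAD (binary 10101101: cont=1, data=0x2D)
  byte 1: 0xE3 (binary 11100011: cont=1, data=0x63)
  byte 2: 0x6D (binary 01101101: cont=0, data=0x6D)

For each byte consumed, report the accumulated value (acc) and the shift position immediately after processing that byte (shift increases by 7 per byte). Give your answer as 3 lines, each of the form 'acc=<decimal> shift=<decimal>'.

Answer: acc=45 shift=7
acc=12717 shift=14
acc=1798573 shift=21

Derivation:
byte 0=0xAD: payload=0x2D=45, contrib = 45<<0 = 45; acc -> 45, shift -> 7
byte 1=0xE3: payload=0x63=99, contrib = 99<<7 = 12672; acc -> 12717, shift -> 14
byte 2=0x6D: payload=0x6D=109, contrib = 109<<14 = 1785856; acc -> 1798573, shift -> 21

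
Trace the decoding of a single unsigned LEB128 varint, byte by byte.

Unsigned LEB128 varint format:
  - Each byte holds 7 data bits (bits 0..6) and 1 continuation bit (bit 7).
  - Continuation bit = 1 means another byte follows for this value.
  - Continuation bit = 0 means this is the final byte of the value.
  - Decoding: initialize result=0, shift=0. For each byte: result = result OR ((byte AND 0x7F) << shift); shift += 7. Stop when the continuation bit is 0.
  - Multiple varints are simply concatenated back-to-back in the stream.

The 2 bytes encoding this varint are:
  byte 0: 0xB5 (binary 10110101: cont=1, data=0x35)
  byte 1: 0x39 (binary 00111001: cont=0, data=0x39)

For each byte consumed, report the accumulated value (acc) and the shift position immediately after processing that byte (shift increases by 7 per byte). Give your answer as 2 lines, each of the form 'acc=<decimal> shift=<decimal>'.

byte 0=0xB5: payload=0x35=53, contrib = 53<<0 = 53; acc -> 53, shift -> 7
byte 1=0x39: payload=0x39=57, contrib = 57<<7 = 7296; acc -> 7349, shift -> 14

Answer: acc=53 shift=7
acc=7349 shift=14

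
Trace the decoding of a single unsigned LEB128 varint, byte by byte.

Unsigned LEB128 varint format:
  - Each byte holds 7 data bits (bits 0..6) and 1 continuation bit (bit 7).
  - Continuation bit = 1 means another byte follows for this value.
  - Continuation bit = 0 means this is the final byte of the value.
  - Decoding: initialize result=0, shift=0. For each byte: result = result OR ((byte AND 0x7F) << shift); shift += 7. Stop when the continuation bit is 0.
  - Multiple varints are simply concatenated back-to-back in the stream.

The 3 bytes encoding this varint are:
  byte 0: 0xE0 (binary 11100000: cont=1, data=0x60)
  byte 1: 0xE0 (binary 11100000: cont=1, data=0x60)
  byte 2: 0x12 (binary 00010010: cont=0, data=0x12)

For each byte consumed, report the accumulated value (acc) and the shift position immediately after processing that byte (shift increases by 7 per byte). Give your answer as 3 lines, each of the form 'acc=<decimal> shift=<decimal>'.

byte 0=0xE0: payload=0x60=96, contrib = 96<<0 = 96; acc -> 96, shift -> 7
byte 1=0xE0: payload=0x60=96, contrib = 96<<7 = 12288; acc -> 12384, shift -> 14
byte 2=0x12: payload=0x12=18, contrib = 18<<14 = 294912; acc -> 307296, shift -> 21

Answer: acc=96 shift=7
acc=12384 shift=14
acc=307296 shift=21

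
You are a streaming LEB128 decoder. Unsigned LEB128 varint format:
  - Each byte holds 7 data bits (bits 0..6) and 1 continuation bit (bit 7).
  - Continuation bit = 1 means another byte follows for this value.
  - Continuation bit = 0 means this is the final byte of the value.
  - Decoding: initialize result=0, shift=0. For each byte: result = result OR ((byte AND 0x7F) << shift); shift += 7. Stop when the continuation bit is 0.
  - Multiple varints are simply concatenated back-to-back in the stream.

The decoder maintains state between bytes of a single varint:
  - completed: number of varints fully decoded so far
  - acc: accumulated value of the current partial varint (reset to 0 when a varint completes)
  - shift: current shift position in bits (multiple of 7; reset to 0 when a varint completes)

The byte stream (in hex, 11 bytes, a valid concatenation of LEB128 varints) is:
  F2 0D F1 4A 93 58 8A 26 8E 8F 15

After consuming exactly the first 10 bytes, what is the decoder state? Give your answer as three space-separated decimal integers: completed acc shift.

Answer: 4 1934 14

Derivation:
byte[0]=0xF2 cont=1 payload=0x72: acc |= 114<<0 -> completed=0 acc=114 shift=7
byte[1]=0x0D cont=0 payload=0x0D: varint #1 complete (value=1778); reset -> completed=1 acc=0 shift=0
byte[2]=0xF1 cont=1 payload=0x71: acc |= 113<<0 -> completed=1 acc=113 shift=7
byte[3]=0x4A cont=0 payload=0x4A: varint #2 complete (value=9585); reset -> completed=2 acc=0 shift=0
byte[4]=0x93 cont=1 payload=0x13: acc |= 19<<0 -> completed=2 acc=19 shift=7
byte[5]=0x58 cont=0 payload=0x58: varint #3 complete (value=11283); reset -> completed=3 acc=0 shift=0
byte[6]=0x8A cont=1 payload=0x0A: acc |= 10<<0 -> completed=3 acc=10 shift=7
byte[7]=0x26 cont=0 payload=0x26: varint #4 complete (value=4874); reset -> completed=4 acc=0 shift=0
byte[8]=0x8E cont=1 payload=0x0E: acc |= 14<<0 -> completed=4 acc=14 shift=7
byte[9]=0x8F cont=1 payload=0x0F: acc |= 15<<7 -> completed=4 acc=1934 shift=14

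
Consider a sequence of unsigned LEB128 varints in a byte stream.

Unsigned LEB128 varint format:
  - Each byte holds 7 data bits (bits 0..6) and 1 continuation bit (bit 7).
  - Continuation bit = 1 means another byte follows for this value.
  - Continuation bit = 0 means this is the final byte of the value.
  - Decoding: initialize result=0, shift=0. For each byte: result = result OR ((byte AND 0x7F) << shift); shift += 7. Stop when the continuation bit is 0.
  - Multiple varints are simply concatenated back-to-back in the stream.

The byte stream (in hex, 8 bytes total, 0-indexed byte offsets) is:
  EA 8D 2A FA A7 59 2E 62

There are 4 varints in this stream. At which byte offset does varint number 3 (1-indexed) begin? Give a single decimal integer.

Answer: 6

Derivation:
  byte[0]=0xEA cont=1 payload=0x6A=106: acc |= 106<<0 -> acc=106 shift=7
  byte[1]=0x8D cont=1 payload=0x0D=13: acc |= 13<<7 -> acc=1770 shift=14
  byte[2]=0x2A cont=0 payload=0x2A=42: acc |= 42<<14 -> acc=689898 shift=21 [end]
Varint 1: bytes[0:3] = EA 8D 2A -> value 689898 (3 byte(s))
  byte[3]=0xFA cont=1 payload=0x7A=122: acc |= 122<<0 -> acc=122 shift=7
  byte[4]=0xA7 cont=1 payload=0x27=39: acc |= 39<<7 -> acc=5114 shift=14
  byte[5]=0x59 cont=0 payload=0x59=89: acc |= 89<<14 -> acc=1463290 shift=21 [end]
Varint 2: bytes[3:6] = FA A7 59 -> value 1463290 (3 byte(s))
  byte[6]=0x2E cont=0 payload=0x2E=46: acc |= 46<<0 -> acc=46 shift=7 [end]
Varint 3: bytes[6:7] = 2E -> value 46 (1 byte(s))
  byte[7]=0x62 cont=0 payload=0x62=98: acc |= 98<<0 -> acc=98 shift=7 [end]
Varint 4: bytes[7:8] = 62 -> value 98 (1 byte(s))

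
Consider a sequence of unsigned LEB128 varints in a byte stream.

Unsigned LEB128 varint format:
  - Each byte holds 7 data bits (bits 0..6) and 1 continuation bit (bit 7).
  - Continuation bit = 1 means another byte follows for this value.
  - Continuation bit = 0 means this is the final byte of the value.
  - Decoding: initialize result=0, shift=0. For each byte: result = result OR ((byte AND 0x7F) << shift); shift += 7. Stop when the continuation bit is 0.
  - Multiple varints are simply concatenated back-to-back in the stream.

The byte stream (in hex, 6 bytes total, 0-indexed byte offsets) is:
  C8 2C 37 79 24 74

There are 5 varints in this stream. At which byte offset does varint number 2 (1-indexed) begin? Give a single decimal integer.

  byte[0]=0xC8 cont=1 payload=0x48=72: acc |= 72<<0 -> acc=72 shift=7
  byte[1]=0x2C cont=0 payload=0x2C=44: acc |= 44<<7 -> acc=5704 shift=14 [end]
Varint 1: bytes[0:2] = C8 2C -> value 5704 (2 byte(s))
  byte[2]=0x37 cont=0 payload=0x37=55: acc |= 55<<0 -> acc=55 shift=7 [end]
Varint 2: bytes[2:3] = 37 -> value 55 (1 byte(s))
  byte[3]=0x79 cont=0 payload=0x79=121: acc |= 121<<0 -> acc=121 shift=7 [end]
Varint 3: bytes[3:4] = 79 -> value 121 (1 byte(s))
  byte[4]=0x24 cont=0 payload=0x24=36: acc |= 36<<0 -> acc=36 shift=7 [end]
Varint 4: bytes[4:5] = 24 -> value 36 (1 byte(s))
  byte[5]=0x74 cont=0 payload=0x74=116: acc |= 116<<0 -> acc=116 shift=7 [end]
Varint 5: bytes[5:6] = 74 -> value 116 (1 byte(s))

Answer: 2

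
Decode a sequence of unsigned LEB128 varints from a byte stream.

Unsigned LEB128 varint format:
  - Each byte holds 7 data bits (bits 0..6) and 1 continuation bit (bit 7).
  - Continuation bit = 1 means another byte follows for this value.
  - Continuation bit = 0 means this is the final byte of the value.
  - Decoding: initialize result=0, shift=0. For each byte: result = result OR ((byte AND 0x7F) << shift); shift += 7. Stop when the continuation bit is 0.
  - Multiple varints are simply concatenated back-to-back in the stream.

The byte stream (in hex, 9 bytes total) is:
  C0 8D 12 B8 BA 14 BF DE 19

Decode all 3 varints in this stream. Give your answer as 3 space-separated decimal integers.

  byte[0]=0xC0 cont=1 payload=0x40=64: acc |= 64<<0 -> acc=64 shift=7
  byte[1]=0x8D cont=1 payload=0x0D=13: acc |= 13<<7 -> acc=1728 shift=14
  byte[2]=0x12 cont=0 payload=0x12=18: acc |= 18<<14 -> acc=296640 shift=21 [end]
Varint 1: bytes[0:3] = C0 8D 12 -> value 296640 (3 byte(s))
  byte[3]=0xB8 cont=1 payload=0x38=56: acc |= 56<<0 -> acc=56 shift=7
  byte[4]=0xBA cont=1 payload=0x3A=58: acc |= 58<<7 -> acc=7480 shift=14
  byte[5]=0x14 cont=0 payload=0x14=20: acc |= 20<<14 -> acc=335160 shift=21 [end]
Varint 2: bytes[3:6] = B8 BA 14 -> value 335160 (3 byte(s))
  byte[6]=0xBF cont=1 payload=0x3F=63: acc |= 63<<0 -> acc=63 shift=7
  byte[7]=0xDE cont=1 payload=0x5E=94: acc |= 94<<7 -> acc=12095 shift=14
  byte[8]=0x19 cont=0 payload=0x19=25: acc |= 25<<14 -> acc=421695 shift=21 [end]
Varint 3: bytes[6:9] = BF DE 19 -> value 421695 (3 byte(s))

Answer: 296640 335160 421695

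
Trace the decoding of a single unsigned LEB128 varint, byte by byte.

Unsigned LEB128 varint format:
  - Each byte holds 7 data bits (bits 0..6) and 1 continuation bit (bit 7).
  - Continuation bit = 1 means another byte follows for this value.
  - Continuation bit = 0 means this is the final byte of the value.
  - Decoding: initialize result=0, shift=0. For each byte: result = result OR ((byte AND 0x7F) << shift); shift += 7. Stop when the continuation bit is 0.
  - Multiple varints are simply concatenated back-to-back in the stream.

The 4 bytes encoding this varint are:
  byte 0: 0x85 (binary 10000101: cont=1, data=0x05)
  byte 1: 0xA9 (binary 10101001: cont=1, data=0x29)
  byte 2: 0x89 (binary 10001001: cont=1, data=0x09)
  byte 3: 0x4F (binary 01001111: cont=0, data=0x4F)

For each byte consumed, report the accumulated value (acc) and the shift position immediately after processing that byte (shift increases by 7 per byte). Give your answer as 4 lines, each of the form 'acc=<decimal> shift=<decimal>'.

Answer: acc=5 shift=7
acc=5253 shift=14
acc=152709 shift=21
acc=165827717 shift=28

Derivation:
byte 0=0x85: payload=0x05=5, contrib = 5<<0 = 5; acc -> 5, shift -> 7
byte 1=0xA9: payload=0x29=41, contrib = 41<<7 = 5248; acc -> 5253, shift -> 14
byte 2=0x89: payload=0x09=9, contrib = 9<<14 = 147456; acc -> 152709, shift -> 21
byte 3=0x4F: payload=0x4F=79, contrib = 79<<21 = 165675008; acc -> 165827717, shift -> 28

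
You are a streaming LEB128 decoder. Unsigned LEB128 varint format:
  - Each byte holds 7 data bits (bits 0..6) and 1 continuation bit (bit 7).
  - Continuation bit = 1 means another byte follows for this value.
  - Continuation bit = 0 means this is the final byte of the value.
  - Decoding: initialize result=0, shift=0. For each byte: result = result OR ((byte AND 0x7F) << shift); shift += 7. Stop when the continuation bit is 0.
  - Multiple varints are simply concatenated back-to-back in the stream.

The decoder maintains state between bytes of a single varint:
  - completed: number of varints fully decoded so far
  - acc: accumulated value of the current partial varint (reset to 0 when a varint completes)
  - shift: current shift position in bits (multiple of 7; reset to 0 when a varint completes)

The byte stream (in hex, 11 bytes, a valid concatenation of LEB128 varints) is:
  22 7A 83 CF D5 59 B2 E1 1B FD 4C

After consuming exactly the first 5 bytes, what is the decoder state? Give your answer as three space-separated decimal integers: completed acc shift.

Answer: 2 1402755 21

Derivation:
byte[0]=0x22 cont=0 payload=0x22: varint #1 complete (value=34); reset -> completed=1 acc=0 shift=0
byte[1]=0x7A cont=0 payload=0x7A: varint #2 complete (value=122); reset -> completed=2 acc=0 shift=0
byte[2]=0x83 cont=1 payload=0x03: acc |= 3<<0 -> completed=2 acc=3 shift=7
byte[3]=0xCF cont=1 payload=0x4F: acc |= 79<<7 -> completed=2 acc=10115 shift=14
byte[4]=0xD5 cont=1 payload=0x55: acc |= 85<<14 -> completed=2 acc=1402755 shift=21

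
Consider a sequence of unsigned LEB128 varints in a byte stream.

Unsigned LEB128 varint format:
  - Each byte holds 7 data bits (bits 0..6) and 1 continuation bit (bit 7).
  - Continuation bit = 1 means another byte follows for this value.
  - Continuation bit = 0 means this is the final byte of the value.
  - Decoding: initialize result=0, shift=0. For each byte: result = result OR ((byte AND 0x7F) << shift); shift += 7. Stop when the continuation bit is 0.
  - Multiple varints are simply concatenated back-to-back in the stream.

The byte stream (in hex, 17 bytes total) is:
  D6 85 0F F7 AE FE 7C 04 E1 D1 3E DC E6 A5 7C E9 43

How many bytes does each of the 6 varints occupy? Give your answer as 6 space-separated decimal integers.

  byte[0]=0xD6 cont=1 payload=0x56=86: acc |= 86<<0 -> acc=86 shift=7
  byte[1]=0x85 cont=1 payload=0x05=5: acc |= 5<<7 -> acc=726 shift=14
  byte[2]=0x0F cont=0 payload=0x0F=15: acc |= 15<<14 -> acc=246486 shift=21 [end]
Varint 1: bytes[0:3] = D6 85 0F -> value 246486 (3 byte(s))
  byte[3]=0xF7 cont=1 payload=0x77=119: acc |= 119<<0 -> acc=119 shift=7
  byte[4]=0xAE cont=1 payload=0x2E=46: acc |= 46<<7 -> acc=6007 shift=14
  byte[5]=0xFE cont=1 payload=0x7E=126: acc |= 126<<14 -> acc=2070391 shift=21
  byte[6]=0x7C cont=0 payload=0x7C=124: acc |= 124<<21 -> acc=262117239 shift=28 [end]
Varint 2: bytes[3:7] = F7 AE FE 7C -> value 262117239 (4 byte(s))
  byte[7]=0x04 cont=0 payload=0x04=4: acc |= 4<<0 -> acc=4 shift=7 [end]
Varint 3: bytes[7:8] = 04 -> value 4 (1 byte(s))
  byte[8]=0xE1 cont=1 payload=0x61=97: acc |= 97<<0 -> acc=97 shift=7
  byte[9]=0xD1 cont=1 payload=0x51=81: acc |= 81<<7 -> acc=10465 shift=14
  byte[10]=0x3E cont=0 payload=0x3E=62: acc |= 62<<14 -> acc=1026273 shift=21 [end]
Varint 4: bytes[8:11] = E1 D1 3E -> value 1026273 (3 byte(s))
  byte[11]=0xDC cont=1 payload=0x5C=92: acc |= 92<<0 -> acc=92 shift=7
  byte[12]=0xE6 cont=1 payload=0x66=102: acc |= 102<<7 -> acc=13148 shift=14
  byte[13]=0xA5 cont=1 payload=0x25=37: acc |= 37<<14 -> acc=619356 shift=21
  byte[14]=0x7C cont=0 payload=0x7C=124: acc |= 124<<21 -> acc=260666204 shift=28 [end]
Varint 5: bytes[11:15] = DC E6 A5 7C -> value 260666204 (4 byte(s))
  byte[15]=0xE9 cont=1 payload=0x69=105: acc |= 105<<0 -> acc=105 shift=7
  byte[16]=0x43 cont=0 payload=0x43=67: acc |= 67<<7 -> acc=8681 shift=14 [end]
Varint 6: bytes[15:17] = E9 43 -> value 8681 (2 byte(s))

Answer: 3 4 1 3 4 2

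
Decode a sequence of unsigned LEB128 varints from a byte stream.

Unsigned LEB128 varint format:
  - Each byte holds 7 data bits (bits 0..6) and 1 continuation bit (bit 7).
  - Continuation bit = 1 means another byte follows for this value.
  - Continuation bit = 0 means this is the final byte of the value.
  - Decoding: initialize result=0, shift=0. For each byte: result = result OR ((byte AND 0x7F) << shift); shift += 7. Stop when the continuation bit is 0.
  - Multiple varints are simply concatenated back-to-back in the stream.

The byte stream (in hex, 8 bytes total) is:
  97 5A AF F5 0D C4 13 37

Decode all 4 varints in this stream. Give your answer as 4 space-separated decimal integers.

Answer: 11543 228015 2500 55

Derivation:
  byte[0]=0x97 cont=1 payload=0x17=23: acc |= 23<<0 -> acc=23 shift=7
  byte[1]=0x5A cont=0 payload=0x5A=90: acc |= 90<<7 -> acc=11543 shift=14 [end]
Varint 1: bytes[0:2] = 97 5A -> value 11543 (2 byte(s))
  byte[2]=0xAF cont=1 payload=0x2F=47: acc |= 47<<0 -> acc=47 shift=7
  byte[3]=0xF5 cont=1 payload=0x75=117: acc |= 117<<7 -> acc=15023 shift=14
  byte[4]=0x0D cont=0 payload=0x0D=13: acc |= 13<<14 -> acc=228015 shift=21 [end]
Varint 2: bytes[2:5] = AF F5 0D -> value 228015 (3 byte(s))
  byte[5]=0xC4 cont=1 payload=0x44=68: acc |= 68<<0 -> acc=68 shift=7
  byte[6]=0x13 cont=0 payload=0x13=19: acc |= 19<<7 -> acc=2500 shift=14 [end]
Varint 3: bytes[5:7] = C4 13 -> value 2500 (2 byte(s))
  byte[7]=0x37 cont=0 payload=0x37=55: acc |= 55<<0 -> acc=55 shift=7 [end]
Varint 4: bytes[7:8] = 37 -> value 55 (1 byte(s))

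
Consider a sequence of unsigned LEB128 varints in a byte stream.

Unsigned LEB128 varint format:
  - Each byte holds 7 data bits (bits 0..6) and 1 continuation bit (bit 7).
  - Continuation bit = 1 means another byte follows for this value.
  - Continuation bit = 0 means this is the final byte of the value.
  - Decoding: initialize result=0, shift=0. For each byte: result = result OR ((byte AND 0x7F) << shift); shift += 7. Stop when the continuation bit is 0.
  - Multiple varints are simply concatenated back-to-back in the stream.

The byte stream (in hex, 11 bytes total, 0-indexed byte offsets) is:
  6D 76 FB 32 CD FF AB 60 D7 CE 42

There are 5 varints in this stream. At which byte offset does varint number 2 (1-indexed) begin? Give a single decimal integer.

Answer: 1

Derivation:
  byte[0]=0x6D cont=0 payload=0x6D=109: acc |= 109<<0 -> acc=109 shift=7 [end]
Varint 1: bytes[0:1] = 6D -> value 109 (1 byte(s))
  byte[1]=0x76 cont=0 payload=0x76=118: acc |= 118<<0 -> acc=118 shift=7 [end]
Varint 2: bytes[1:2] = 76 -> value 118 (1 byte(s))
  byte[2]=0xFB cont=1 payload=0x7B=123: acc |= 123<<0 -> acc=123 shift=7
  byte[3]=0x32 cont=0 payload=0x32=50: acc |= 50<<7 -> acc=6523 shift=14 [end]
Varint 3: bytes[2:4] = FB 32 -> value 6523 (2 byte(s))
  byte[4]=0xCD cont=1 payload=0x4D=77: acc |= 77<<0 -> acc=77 shift=7
  byte[5]=0xFF cont=1 payload=0x7F=127: acc |= 127<<7 -> acc=16333 shift=14
  byte[6]=0xAB cont=1 payload=0x2B=43: acc |= 43<<14 -> acc=720845 shift=21
  byte[7]=0x60 cont=0 payload=0x60=96: acc |= 96<<21 -> acc=202047437 shift=28 [end]
Varint 4: bytes[4:8] = CD FF AB 60 -> value 202047437 (4 byte(s))
  byte[8]=0xD7 cont=1 payload=0x57=87: acc |= 87<<0 -> acc=87 shift=7
  byte[9]=0xCE cont=1 payload=0x4E=78: acc |= 78<<7 -> acc=10071 shift=14
  byte[10]=0x42 cont=0 payload=0x42=66: acc |= 66<<14 -> acc=1091415 shift=21 [end]
Varint 5: bytes[8:11] = D7 CE 42 -> value 1091415 (3 byte(s))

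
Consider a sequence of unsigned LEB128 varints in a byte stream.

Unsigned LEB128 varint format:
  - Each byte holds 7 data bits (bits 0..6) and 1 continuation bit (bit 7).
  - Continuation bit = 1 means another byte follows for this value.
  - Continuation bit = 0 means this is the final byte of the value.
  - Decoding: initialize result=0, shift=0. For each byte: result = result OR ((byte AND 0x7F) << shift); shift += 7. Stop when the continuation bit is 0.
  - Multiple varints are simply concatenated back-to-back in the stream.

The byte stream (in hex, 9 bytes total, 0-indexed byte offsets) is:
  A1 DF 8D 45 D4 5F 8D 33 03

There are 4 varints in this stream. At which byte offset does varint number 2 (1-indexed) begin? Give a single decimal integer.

Answer: 4

Derivation:
  byte[0]=0xA1 cont=1 payload=0x21=33: acc |= 33<<0 -> acc=33 shift=7
  byte[1]=0xDF cont=1 payload=0x5F=95: acc |= 95<<7 -> acc=12193 shift=14
  byte[2]=0x8D cont=1 payload=0x0D=13: acc |= 13<<14 -> acc=225185 shift=21
  byte[3]=0x45 cont=0 payload=0x45=69: acc |= 69<<21 -> acc=144928673 shift=28 [end]
Varint 1: bytes[0:4] = A1 DF 8D 45 -> value 144928673 (4 byte(s))
  byte[4]=0xD4 cont=1 payload=0x54=84: acc |= 84<<0 -> acc=84 shift=7
  byte[5]=0x5F cont=0 payload=0x5F=95: acc |= 95<<7 -> acc=12244 shift=14 [end]
Varint 2: bytes[4:6] = D4 5F -> value 12244 (2 byte(s))
  byte[6]=0x8D cont=1 payload=0x0D=13: acc |= 13<<0 -> acc=13 shift=7
  byte[7]=0x33 cont=0 payload=0x33=51: acc |= 51<<7 -> acc=6541 shift=14 [end]
Varint 3: bytes[6:8] = 8D 33 -> value 6541 (2 byte(s))
  byte[8]=0x03 cont=0 payload=0x03=3: acc |= 3<<0 -> acc=3 shift=7 [end]
Varint 4: bytes[8:9] = 03 -> value 3 (1 byte(s))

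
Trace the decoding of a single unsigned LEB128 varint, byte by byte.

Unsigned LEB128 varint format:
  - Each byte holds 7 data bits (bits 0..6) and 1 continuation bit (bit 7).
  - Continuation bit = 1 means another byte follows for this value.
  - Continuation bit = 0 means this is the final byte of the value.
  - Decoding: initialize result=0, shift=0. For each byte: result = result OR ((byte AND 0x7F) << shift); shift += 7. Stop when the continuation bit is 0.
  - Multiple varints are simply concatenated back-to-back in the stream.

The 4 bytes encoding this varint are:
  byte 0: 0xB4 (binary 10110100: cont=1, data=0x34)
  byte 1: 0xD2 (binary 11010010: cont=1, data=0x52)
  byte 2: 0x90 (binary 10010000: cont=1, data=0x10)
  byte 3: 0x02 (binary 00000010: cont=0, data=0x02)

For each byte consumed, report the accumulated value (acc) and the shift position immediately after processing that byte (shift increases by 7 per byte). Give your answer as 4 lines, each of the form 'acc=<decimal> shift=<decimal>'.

Answer: acc=52 shift=7
acc=10548 shift=14
acc=272692 shift=21
acc=4466996 shift=28

Derivation:
byte 0=0xB4: payload=0x34=52, contrib = 52<<0 = 52; acc -> 52, shift -> 7
byte 1=0xD2: payload=0x52=82, contrib = 82<<7 = 10496; acc -> 10548, shift -> 14
byte 2=0x90: payload=0x10=16, contrib = 16<<14 = 262144; acc -> 272692, shift -> 21
byte 3=0x02: payload=0x02=2, contrib = 2<<21 = 4194304; acc -> 4466996, shift -> 28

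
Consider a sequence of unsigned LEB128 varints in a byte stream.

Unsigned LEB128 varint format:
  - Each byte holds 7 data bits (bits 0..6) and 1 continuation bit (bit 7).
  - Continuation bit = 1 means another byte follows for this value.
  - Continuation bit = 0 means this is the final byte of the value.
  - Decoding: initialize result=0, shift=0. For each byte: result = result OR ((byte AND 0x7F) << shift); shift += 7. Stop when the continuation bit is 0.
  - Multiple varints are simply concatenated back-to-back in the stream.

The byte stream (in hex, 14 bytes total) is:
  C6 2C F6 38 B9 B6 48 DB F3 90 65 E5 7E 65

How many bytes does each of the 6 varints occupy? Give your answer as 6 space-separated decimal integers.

  byte[0]=0xC6 cont=1 payload=0x46=70: acc |= 70<<0 -> acc=70 shift=7
  byte[1]=0x2C cont=0 payload=0x2C=44: acc |= 44<<7 -> acc=5702 shift=14 [end]
Varint 1: bytes[0:2] = C6 2C -> value 5702 (2 byte(s))
  byte[2]=0xF6 cont=1 payload=0x76=118: acc |= 118<<0 -> acc=118 shift=7
  byte[3]=0x38 cont=0 payload=0x38=56: acc |= 56<<7 -> acc=7286 shift=14 [end]
Varint 2: bytes[2:4] = F6 38 -> value 7286 (2 byte(s))
  byte[4]=0xB9 cont=1 payload=0x39=57: acc |= 57<<0 -> acc=57 shift=7
  byte[5]=0xB6 cont=1 payload=0x36=54: acc |= 54<<7 -> acc=6969 shift=14
  byte[6]=0x48 cont=0 payload=0x48=72: acc |= 72<<14 -> acc=1186617 shift=21 [end]
Varint 3: bytes[4:7] = B9 B6 48 -> value 1186617 (3 byte(s))
  byte[7]=0xDB cont=1 payload=0x5B=91: acc |= 91<<0 -> acc=91 shift=7
  byte[8]=0xF3 cont=1 payload=0x73=115: acc |= 115<<7 -> acc=14811 shift=14
  byte[9]=0x90 cont=1 payload=0x10=16: acc |= 16<<14 -> acc=276955 shift=21
  byte[10]=0x65 cont=0 payload=0x65=101: acc |= 101<<21 -> acc=212089307 shift=28 [end]
Varint 4: bytes[7:11] = DB F3 90 65 -> value 212089307 (4 byte(s))
  byte[11]=0xE5 cont=1 payload=0x65=101: acc |= 101<<0 -> acc=101 shift=7
  byte[12]=0x7E cont=0 payload=0x7E=126: acc |= 126<<7 -> acc=16229 shift=14 [end]
Varint 5: bytes[11:13] = E5 7E -> value 16229 (2 byte(s))
  byte[13]=0x65 cont=0 payload=0x65=101: acc |= 101<<0 -> acc=101 shift=7 [end]
Varint 6: bytes[13:14] = 65 -> value 101 (1 byte(s))

Answer: 2 2 3 4 2 1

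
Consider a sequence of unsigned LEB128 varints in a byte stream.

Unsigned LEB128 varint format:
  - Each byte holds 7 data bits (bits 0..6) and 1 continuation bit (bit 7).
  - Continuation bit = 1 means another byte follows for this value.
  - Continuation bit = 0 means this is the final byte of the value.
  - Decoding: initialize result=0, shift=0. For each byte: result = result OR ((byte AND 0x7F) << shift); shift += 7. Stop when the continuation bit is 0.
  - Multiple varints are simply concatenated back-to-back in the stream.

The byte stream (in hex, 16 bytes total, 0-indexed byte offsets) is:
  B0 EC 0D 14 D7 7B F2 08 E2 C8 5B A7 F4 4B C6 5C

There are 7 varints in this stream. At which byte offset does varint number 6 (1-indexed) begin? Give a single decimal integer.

Answer: 11

Derivation:
  byte[0]=0xB0 cont=1 payload=0x30=48: acc |= 48<<0 -> acc=48 shift=7
  byte[1]=0xEC cont=1 payload=0x6C=108: acc |= 108<<7 -> acc=13872 shift=14
  byte[2]=0x0D cont=0 payload=0x0D=13: acc |= 13<<14 -> acc=226864 shift=21 [end]
Varint 1: bytes[0:3] = B0 EC 0D -> value 226864 (3 byte(s))
  byte[3]=0x14 cont=0 payload=0x14=20: acc |= 20<<0 -> acc=20 shift=7 [end]
Varint 2: bytes[3:4] = 14 -> value 20 (1 byte(s))
  byte[4]=0xD7 cont=1 payload=0x57=87: acc |= 87<<0 -> acc=87 shift=7
  byte[5]=0x7B cont=0 payload=0x7B=123: acc |= 123<<7 -> acc=15831 shift=14 [end]
Varint 3: bytes[4:6] = D7 7B -> value 15831 (2 byte(s))
  byte[6]=0xF2 cont=1 payload=0x72=114: acc |= 114<<0 -> acc=114 shift=7
  byte[7]=0x08 cont=0 payload=0x08=8: acc |= 8<<7 -> acc=1138 shift=14 [end]
Varint 4: bytes[6:8] = F2 08 -> value 1138 (2 byte(s))
  byte[8]=0xE2 cont=1 payload=0x62=98: acc |= 98<<0 -> acc=98 shift=7
  byte[9]=0xC8 cont=1 payload=0x48=72: acc |= 72<<7 -> acc=9314 shift=14
  byte[10]=0x5B cont=0 payload=0x5B=91: acc |= 91<<14 -> acc=1500258 shift=21 [end]
Varint 5: bytes[8:11] = E2 C8 5B -> value 1500258 (3 byte(s))
  byte[11]=0xA7 cont=1 payload=0x27=39: acc |= 39<<0 -> acc=39 shift=7
  byte[12]=0xF4 cont=1 payload=0x74=116: acc |= 116<<7 -> acc=14887 shift=14
  byte[13]=0x4B cont=0 payload=0x4B=75: acc |= 75<<14 -> acc=1243687 shift=21 [end]
Varint 6: bytes[11:14] = A7 F4 4B -> value 1243687 (3 byte(s))
  byte[14]=0xC6 cont=1 payload=0x46=70: acc |= 70<<0 -> acc=70 shift=7
  byte[15]=0x5C cont=0 payload=0x5C=92: acc |= 92<<7 -> acc=11846 shift=14 [end]
Varint 7: bytes[14:16] = C6 5C -> value 11846 (2 byte(s))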